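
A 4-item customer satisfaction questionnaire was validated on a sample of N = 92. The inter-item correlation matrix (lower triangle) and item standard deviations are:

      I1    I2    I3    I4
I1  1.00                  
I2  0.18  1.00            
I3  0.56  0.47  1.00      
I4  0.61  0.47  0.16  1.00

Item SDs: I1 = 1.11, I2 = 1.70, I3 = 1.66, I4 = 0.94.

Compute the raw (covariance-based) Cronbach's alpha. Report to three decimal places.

Σσ²ᵢ = 1.11² + 1.70² + 1.66² + 0.94² = 7.7613
Covariances σ_ij = r_ij · s_i · s_j:
  σ(I1,I2) = 0.18 × 1.11 × 1.70 = 0.3397
  σ(I1,I3) = 0.56 × 1.11 × 1.66 = 1.0319
  σ(I1,I4) = 0.61 × 1.11 × 0.94 = 0.6365
  σ(I2,I3) = 0.47 × 1.70 × 1.66 = 1.3263
  σ(I2,I4) = 0.47 × 1.70 × 0.94 = 0.7511
  σ(I3,I4) = 0.16 × 1.66 × 0.94 = 0.2497
σ²_T = Σσ²ᵢ + 2·Σσ_ij = 7.7613 + 2 × 4.3352 = 16.4317
α = (4/3)·(1 − 7.7613/16.4317) = 0.704

α = 0.704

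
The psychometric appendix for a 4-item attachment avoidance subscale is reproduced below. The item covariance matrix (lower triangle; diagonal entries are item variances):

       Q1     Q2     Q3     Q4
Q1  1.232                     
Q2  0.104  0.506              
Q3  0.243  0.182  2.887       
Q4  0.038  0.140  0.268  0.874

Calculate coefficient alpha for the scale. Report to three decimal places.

sum of item variances = 1.232 + 0.506 + 2.887 + 0.874 = 5.499
Sum of the distinct covariances = 0.975
Var(T) = 5.499 + 2 × 0.975 = 7.449
α = (k/(k−1))·(1 − sum of item variances/Var(T)) = (4/3)·(1 − 5.499/7.449) = 0.349

coefficient alpha = 0.349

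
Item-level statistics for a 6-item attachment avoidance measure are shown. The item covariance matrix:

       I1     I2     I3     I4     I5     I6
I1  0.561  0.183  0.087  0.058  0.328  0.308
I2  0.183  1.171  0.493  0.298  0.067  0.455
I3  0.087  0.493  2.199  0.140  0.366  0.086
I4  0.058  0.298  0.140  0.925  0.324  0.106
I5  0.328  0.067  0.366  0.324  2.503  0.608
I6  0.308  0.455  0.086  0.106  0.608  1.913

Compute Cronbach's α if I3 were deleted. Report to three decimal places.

Cronbach's α = 0.545

Remaining items: I1, I2, I4, I5, I6 (k = 5).
Σσ²ᵢ = 0.561 + 1.171 + 0.925 + 2.503 + 1.913 = 7.073
Var(T) = 7.073 + 2 × 2.735 = 12.543
α (item deleted) = (5/4)·(1 − 7.073/12.543) = 0.545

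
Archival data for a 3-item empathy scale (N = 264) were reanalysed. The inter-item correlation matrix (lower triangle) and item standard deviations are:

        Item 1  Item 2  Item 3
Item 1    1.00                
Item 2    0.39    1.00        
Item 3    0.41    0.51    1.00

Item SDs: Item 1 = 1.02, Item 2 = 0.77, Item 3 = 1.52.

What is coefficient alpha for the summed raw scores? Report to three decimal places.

α = 0.658

Σσ²ᵢ = 1.02² + 0.77² + 1.52² = 3.9437
Covariances σ_ij = r_ij · s_i · s_j:
  σ(Item 1,Item 2) = 0.39 × 1.02 × 0.77 = 0.3063
  σ(Item 1,Item 3) = 0.41 × 1.02 × 1.52 = 0.6357
  σ(Item 2,Item 3) = 0.51 × 0.77 × 1.52 = 0.5969
σ²_T = Σσ²ᵢ + 2·Σσ_ij = 3.9437 + 2 × 1.5389 = 7.0215
α = (3/2)·(1 − 3.9437/7.0215) = 0.658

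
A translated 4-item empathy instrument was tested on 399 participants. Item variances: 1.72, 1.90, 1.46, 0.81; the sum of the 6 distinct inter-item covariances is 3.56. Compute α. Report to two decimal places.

α = 0.73

sum of item variances = 1.72 + 1.90 + 1.46 + 0.81 = 5.89
Sum of distinct covariances = 3.56
Var(T) = sum of item variances + 2·Σcov = 5.89 + 2 × 3.56 = 13.01
α = (4/3)·(1 − 5.89/13.01) = 0.73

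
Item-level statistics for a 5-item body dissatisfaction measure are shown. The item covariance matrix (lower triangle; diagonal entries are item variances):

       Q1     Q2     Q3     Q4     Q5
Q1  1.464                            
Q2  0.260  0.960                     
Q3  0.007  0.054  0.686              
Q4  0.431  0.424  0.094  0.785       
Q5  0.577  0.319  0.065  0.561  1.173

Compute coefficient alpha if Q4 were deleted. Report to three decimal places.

Remaining items: Q1, Q2, Q3, Q5 (k = 4).
ΣVar(i) = 1.464 + 0.960 + 0.686 + 1.173 = 4.283
total variance = 4.283 + 2 × 1.282 = 6.847
α (item deleted) = (4/3)·(1 − 4.283/6.847) = 0.499

α = 0.499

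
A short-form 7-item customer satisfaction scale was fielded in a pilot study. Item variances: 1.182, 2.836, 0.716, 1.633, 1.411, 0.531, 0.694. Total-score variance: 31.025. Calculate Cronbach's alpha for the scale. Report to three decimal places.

ΣVar(i) = 1.182 + 2.836 + 0.716 + 1.633 + 1.411 + 0.531 + 0.694 = 9.003
α = (k/(k−1))·(1 − ΣVar(i)/total variance) = (7/6)·(1 − 9.003/31.025) = 0.828

α = 0.828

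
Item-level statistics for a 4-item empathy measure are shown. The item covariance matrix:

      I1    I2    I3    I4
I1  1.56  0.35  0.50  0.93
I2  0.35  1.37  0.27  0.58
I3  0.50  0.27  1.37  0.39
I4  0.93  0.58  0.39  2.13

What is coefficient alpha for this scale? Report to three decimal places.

ΣVar(i) = 1.56 + 1.37 + 1.37 + 2.13 = 6.43
Σ_{i<j} σ_ij = 3.02
total variance = 6.43 + 2 × 3.02 = 12.47
α = (k/(k−1))·(1 − ΣVar(i)/total variance) = (4/3)·(1 − 6.43/12.47) = 0.646

coefficient alpha = 0.646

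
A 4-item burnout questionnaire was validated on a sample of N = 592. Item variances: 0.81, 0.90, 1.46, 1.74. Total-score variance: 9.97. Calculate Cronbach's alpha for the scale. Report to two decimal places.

α = 0.68

Σσ²ᵢ = 0.81 + 0.90 + 1.46 + 1.74 = 4.91
α = (k/(k−1))·(1 − Σσ²ᵢ/σ²_total) = (4/3)·(1 − 4.91/9.97) = 0.68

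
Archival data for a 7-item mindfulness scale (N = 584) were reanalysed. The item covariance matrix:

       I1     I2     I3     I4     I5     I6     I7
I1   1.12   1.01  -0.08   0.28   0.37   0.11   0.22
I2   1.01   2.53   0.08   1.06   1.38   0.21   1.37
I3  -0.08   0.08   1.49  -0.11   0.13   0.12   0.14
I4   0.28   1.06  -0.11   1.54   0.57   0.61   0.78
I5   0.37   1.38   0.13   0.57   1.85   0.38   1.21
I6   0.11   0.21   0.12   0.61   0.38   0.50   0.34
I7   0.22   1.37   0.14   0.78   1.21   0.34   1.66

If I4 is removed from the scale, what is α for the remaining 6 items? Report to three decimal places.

Remaining items: I1, I2, I3, I5, I6, I7 (k = 6).
Σσᵢ² = 1.12 + 2.53 + 1.49 + 1.85 + 0.50 + 1.66 = 9.15
Var(T) = 9.15 + 2 × 6.99 = 23.13
α (item deleted) = (6/5)·(1 − 9.15/23.13) = 0.725

α = 0.725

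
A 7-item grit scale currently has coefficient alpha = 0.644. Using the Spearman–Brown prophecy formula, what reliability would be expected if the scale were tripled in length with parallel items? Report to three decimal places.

Length factor m = 3
α' = m·α / (1 + (m−1)·α)
   = 3 × 0.644 / (1 + (3 − 1) × 0.644)
   = 1.9320 / 2.2880 = 0.844

predicted reliability = 0.844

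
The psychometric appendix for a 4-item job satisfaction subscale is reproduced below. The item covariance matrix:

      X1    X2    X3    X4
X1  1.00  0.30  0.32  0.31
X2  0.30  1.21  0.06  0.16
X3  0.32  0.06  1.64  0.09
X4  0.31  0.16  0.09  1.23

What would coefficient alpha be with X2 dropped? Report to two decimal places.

coefficient alpha = 0.41

Remaining items: X1, X3, X4 (k = 3).
ΣVar(i) = 1.00 + 1.64 + 1.23 = 3.87
Var(T) = 3.87 + 2 × 0.72 = 5.31
α (item deleted) = (3/2)·(1 − 3.87/5.31) = 0.41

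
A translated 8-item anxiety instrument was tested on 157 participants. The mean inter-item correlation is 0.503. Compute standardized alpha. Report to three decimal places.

α = 0.890

Standardized α = k·r̄ / (1 + (k−1)·r̄) = 8 × 0.503 / (1 + 7 × 0.503)
  = 4.0240 / 4.5210 = 0.890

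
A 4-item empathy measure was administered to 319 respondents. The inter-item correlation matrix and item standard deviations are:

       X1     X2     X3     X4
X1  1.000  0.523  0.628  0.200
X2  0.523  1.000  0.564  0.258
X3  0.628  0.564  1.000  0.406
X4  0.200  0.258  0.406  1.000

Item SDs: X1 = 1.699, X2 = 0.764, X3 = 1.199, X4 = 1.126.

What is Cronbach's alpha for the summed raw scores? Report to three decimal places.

Σσ²ᵢ = 1.699² + 0.764² + 1.199² + 1.126² = 6.1758
Covariances σ_ij = r_ij · s_i · s_j:
  σ(X1,X2) = 0.523 × 1.699 × 0.764 = 0.6789
  σ(X1,X3) = 0.628 × 1.699 × 1.199 = 1.2793
  σ(X1,X4) = 0.200 × 1.699 × 1.126 = 0.3826
  σ(X2,X3) = 0.564 × 0.764 × 1.199 = 0.5166
  σ(X2,X4) = 0.258 × 0.764 × 1.126 = 0.2219
  σ(X3,X4) = 0.406 × 1.199 × 1.126 = 0.5481
σ²_T = Σσ²ᵢ + 2·Σσ_ij = 6.1758 + 2 × 3.6274 = 13.4306
α = (4/3)·(1 − 6.1758/13.4306) = 0.720

Cronbach's alpha = 0.720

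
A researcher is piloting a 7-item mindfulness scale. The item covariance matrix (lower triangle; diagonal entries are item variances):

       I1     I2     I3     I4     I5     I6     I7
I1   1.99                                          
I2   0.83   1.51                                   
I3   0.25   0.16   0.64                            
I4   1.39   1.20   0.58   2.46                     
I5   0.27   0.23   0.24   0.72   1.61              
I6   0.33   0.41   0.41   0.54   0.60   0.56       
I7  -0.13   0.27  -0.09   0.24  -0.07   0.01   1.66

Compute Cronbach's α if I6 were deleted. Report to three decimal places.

Remaining items: I1, I2, I3, I4, I5, I7 (k = 6).
Σσ²ᵢ = 1.99 + 1.51 + 0.64 + 2.46 + 1.61 + 1.66 = 9.87
σ²_T = 9.87 + 2 × 6.09 = 22.05
α (item deleted) = (6/5)·(1 − 9.87/22.05) = 0.663

Cronbach's α = 0.663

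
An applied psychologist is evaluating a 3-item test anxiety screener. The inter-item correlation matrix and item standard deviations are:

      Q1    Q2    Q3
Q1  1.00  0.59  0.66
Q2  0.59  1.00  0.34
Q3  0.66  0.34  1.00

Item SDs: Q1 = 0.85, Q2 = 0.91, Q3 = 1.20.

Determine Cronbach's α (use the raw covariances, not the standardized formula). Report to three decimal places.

Cronbach's α = 0.751

Σσ²ᵢ = 0.85² + 0.91² + 1.20² = 2.9906
Covariances σ_ij = r_ij · s_i · s_j:
  σ(Q1,Q2) = 0.59 × 0.85 × 0.91 = 0.4564
  σ(Q1,Q3) = 0.66 × 0.85 × 1.20 = 0.6732
  σ(Q2,Q3) = 0.34 × 0.91 × 1.20 = 0.3713
σ²_T = Σσ²ᵢ + 2·Σσ_ij = 2.9906 + 2 × 1.5009 = 5.9924
α = (3/2)·(1 − 2.9906/5.9924) = 0.751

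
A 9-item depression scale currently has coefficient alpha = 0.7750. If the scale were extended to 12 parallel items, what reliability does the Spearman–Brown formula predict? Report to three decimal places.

Length factor m = 12/9 = 1.3333
α' = m·α / (1 + (m−1)·α)
   = 12/9 × 0.7750 / (1 + (12/9 − 1) × 0.7750)
   = 1.0333 / 1.2583 = 0.821

predicted reliability = 0.821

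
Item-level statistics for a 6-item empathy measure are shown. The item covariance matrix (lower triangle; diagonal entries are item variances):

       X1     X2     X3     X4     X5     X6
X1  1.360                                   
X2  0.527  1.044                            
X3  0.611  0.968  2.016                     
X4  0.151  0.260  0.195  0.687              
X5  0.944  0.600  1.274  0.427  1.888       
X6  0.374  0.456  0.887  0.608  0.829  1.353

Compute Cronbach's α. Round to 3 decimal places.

Cronbach's α = 0.823

Σσᵢ² = 1.360 + 1.044 + 2.016 + 0.687 + 1.888 + 1.353 = 8.348
Sum of off-diagonal covariances = 9.111
total variance = 8.348 + 2 × 9.111 = 26.570
α = (k/(k−1))·(1 − Σσᵢ²/total variance) = (6/5)·(1 − 8.348/26.570) = 0.823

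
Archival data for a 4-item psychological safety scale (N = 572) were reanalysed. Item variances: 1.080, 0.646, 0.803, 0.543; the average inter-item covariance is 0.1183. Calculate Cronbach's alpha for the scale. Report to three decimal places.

ΣVar(i) = 1.080 + 0.646 + 0.803 + 0.543 = 3.072
Sum of the 6 distinct covariances = 6 × 0.1183 = 0.7098
σ²_total = ΣVar(i) + 2·Σcov = 3.072 + 2 × 0.7098 = 4.4916
α = (4/3)·(1 − 3.072/4.4916) = 0.421

α = 0.421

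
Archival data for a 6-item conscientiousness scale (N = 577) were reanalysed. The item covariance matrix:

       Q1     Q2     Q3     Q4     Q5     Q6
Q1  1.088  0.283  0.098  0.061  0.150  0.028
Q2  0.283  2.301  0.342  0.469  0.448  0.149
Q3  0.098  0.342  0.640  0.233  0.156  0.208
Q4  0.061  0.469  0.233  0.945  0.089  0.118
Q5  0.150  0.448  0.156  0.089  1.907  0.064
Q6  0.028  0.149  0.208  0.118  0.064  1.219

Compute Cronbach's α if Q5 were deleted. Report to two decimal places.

Cronbach's α = 0.49

Remaining items: Q1, Q2, Q3, Q4, Q6 (k = 5).
sum of item variances = 1.088 + 2.301 + 0.640 + 0.945 + 1.219 = 6.193
σ²_T = 6.193 + 2 × 1.989 = 10.171
α (item deleted) = (5/4)·(1 − 6.193/10.171) = 0.49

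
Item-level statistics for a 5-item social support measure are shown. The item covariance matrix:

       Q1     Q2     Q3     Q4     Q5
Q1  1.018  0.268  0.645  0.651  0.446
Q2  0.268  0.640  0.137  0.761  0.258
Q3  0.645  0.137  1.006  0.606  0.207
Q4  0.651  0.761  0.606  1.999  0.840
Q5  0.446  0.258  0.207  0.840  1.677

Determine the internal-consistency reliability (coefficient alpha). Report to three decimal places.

Σσ²ᵢ = 1.018 + 0.640 + 1.006 + 1.999 + 1.677 = 6.340
Σ_{i<j} σ_ij = 4.819
σ²_total = 6.340 + 2 × 4.819 = 15.978
α = (k/(k−1))·(1 − Σσ²ᵢ/σ²_total) = (5/4)·(1 − 6.340/15.978) = 0.754

coefficient alpha = 0.754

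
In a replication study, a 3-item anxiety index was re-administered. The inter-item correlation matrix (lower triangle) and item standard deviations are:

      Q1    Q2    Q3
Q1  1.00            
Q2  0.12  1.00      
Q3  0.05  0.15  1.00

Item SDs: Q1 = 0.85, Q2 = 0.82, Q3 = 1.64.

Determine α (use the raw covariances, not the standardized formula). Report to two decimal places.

α = 0.22

Σσ²ᵢ = 0.85² + 0.82² + 1.64² = 4.0845
Covariances σ_ij = r_ij · s_i · s_j:
  σ(Q1,Q2) = 0.12 × 0.85 × 0.82 = 0.0836
  σ(Q1,Q3) = 0.05 × 0.85 × 1.64 = 0.0697
  σ(Q2,Q3) = 0.15 × 0.82 × 1.64 = 0.2017
σ²_T = Σσ²ᵢ + 2·Σσ_ij = 4.0845 + 2 × 0.3550 = 4.7945
α = (3/2)·(1 − 4.0845/4.7945) = 0.22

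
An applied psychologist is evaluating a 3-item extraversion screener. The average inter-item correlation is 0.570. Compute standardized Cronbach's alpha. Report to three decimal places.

Standardized α = k·r̄ / (1 + (k−1)·r̄) = 3 × 0.570 / (1 + 2 × 0.570)
  = 1.7100 / 2.1400 = 0.799

standardized Cronbach's alpha = 0.799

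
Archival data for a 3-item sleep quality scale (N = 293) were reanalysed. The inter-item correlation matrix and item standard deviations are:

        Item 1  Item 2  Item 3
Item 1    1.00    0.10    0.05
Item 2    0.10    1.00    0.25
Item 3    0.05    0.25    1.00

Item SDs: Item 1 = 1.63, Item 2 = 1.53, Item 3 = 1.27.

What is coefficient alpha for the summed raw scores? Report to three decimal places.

α = 0.304

Σσ²ᵢ = 1.63² + 1.53² + 1.27² = 6.6107
Covariances σ_ij = r_ij · s_i · s_j:
  σ(Item 1,Item 2) = 0.10 × 1.63 × 1.53 = 0.2494
  σ(Item 1,Item 3) = 0.05 × 1.63 × 1.27 = 0.1035
  σ(Item 2,Item 3) = 0.25 × 1.53 × 1.27 = 0.4858
σ²_T = Σσ²ᵢ + 2·Σσ_ij = 6.6107 + 2 × 0.8387 = 8.2881
α = (3/2)·(1 − 6.6107/8.2881) = 0.304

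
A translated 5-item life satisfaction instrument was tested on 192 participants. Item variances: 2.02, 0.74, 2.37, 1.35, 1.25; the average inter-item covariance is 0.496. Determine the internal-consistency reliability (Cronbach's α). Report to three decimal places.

ΣVar(i) = 2.02 + 0.74 + 2.37 + 1.35 + 1.25 = 7.73
Sum of the 10 distinct covariances = 10 × 0.496 = 4.960
total variance = ΣVar(i) + 2·Σcov = 7.73 + 2 × 4.960 = 17.650
α = (5/4)·(1 − 7.73/17.650) = 0.703

α = 0.703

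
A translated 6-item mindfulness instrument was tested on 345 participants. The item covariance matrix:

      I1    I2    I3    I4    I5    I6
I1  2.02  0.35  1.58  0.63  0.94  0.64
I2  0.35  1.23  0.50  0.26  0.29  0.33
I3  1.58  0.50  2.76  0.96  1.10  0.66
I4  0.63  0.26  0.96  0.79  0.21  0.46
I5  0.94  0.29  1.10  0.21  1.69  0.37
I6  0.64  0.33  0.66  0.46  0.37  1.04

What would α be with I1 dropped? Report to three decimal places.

α = 0.722

Remaining items: I2, I3, I4, I5, I6 (k = 5).
Σσᵢ² = 1.23 + 2.76 + 0.79 + 1.69 + 1.04 = 7.51
Var(T) = 7.51 + 2 × 5.14 = 17.79
α (item deleted) = (5/4)·(1 − 7.51/17.79) = 0.722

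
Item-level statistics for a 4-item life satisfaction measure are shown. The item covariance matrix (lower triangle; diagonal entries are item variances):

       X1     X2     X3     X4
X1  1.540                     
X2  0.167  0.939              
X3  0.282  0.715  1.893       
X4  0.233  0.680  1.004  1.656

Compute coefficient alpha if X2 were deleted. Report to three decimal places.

α = 0.561

Remaining items: X1, X3, X4 (k = 3).
sum of item variances = 1.540 + 1.893 + 1.656 = 5.089
Var(T) = 5.089 + 2 × 1.519 = 8.127
α (item deleted) = (3/2)·(1 − 5.089/8.127) = 0.561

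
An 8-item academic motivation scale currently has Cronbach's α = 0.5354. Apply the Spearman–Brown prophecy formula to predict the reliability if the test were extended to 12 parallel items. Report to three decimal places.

Length factor m = 12/8 = 1.5000
α' = m·α / (1 + (m−1)·α)
   = 12/8 × 0.5354 / (1 + (12/8 − 1) × 0.5354)
   = 0.8031 / 1.2677 = 0.634

predicted reliability = 0.634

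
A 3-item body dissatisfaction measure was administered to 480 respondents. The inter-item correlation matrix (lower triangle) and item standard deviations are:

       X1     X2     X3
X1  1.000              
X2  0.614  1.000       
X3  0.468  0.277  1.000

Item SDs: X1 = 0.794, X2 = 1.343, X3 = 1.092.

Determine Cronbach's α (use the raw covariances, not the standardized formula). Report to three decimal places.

Σσ²ᵢ = 0.794² + 1.343² + 1.092² = 3.6265
Covariances σ_ij = r_ij · s_i · s_j:
  σ(X1,X2) = 0.614 × 0.794 × 1.343 = 0.6547
  σ(X1,X3) = 0.468 × 0.794 × 1.092 = 0.4058
  σ(X2,X3) = 0.277 × 1.343 × 1.092 = 0.4062
σ²_T = Σσ²ᵢ + 2·Σσ_ij = 3.6265 + 2 × 1.4667 = 6.5599
α = (3/2)·(1 − 3.6265/6.5599) = 0.671

Cronbach's α = 0.671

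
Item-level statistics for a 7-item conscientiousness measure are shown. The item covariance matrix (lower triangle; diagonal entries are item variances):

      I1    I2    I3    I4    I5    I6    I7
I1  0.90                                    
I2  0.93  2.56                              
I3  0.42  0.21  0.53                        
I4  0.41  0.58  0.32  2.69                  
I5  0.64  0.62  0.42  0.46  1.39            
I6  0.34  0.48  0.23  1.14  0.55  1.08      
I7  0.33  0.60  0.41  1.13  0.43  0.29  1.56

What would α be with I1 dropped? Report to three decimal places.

Remaining items: I2, I3, I4, I5, I6, I7 (k = 6).
ΣVar(i) = 2.56 + 0.53 + 2.69 + 1.39 + 1.08 + 1.56 = 9.81
total variance = 9.81 + 2 × 7.87 = 25.55
α (item deleted) = (6/5)·(1 − 9.81/25.55) = 0.739

α = 0.739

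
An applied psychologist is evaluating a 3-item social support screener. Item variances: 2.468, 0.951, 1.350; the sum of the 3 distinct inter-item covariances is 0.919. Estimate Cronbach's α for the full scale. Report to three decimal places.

Σσ²ᵢ = 2.468 + 0.951 + 1.350 = 4.769
Sum of distinct covariances = 0.919
σ²_T = Σσ²ᵢ + 2·Σcov = 4.769 + 2 × 0.919 = 6.607
α = (3/2)·(1 − 4.769/6.607) = 0.417

α = 0.417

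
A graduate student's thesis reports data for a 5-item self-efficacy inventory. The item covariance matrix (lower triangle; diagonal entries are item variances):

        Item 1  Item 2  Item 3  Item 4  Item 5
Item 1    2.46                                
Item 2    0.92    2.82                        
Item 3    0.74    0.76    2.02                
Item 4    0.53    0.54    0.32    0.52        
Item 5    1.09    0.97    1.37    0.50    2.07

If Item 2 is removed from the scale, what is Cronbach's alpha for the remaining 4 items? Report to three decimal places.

Remaining items: Item 1, Item 3, Item 4, Item 5 (k = 4).
Σσᵢ² = 2.46 + 2.02 + 0.52 + 2.07 = 7.07
σ²_total = 7.07 + 2 × 4.55 = 16.17
α (item deleted) = (4/3)·(1 − 7.07/16.17) = 0.750

α = 0.750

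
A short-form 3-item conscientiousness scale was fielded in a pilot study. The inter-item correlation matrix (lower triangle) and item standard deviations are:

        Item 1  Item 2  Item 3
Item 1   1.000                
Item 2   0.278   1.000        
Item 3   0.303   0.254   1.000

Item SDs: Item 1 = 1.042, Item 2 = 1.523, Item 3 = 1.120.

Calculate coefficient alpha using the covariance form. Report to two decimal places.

Σσ²ᵢ = 1.042² + 1.523² + 1.120² = 4.6597
Covariances σ_ij = r_ij · s_i · s_j:
  σ(Item 1,Item 2) = 0.278 × 1.042 × 1.523 = 0.4412
  σ(Item 1,Item 3) = 0.303 × 1.042 × 1.120 = 0.3536
  σ(Item 2,Item 3) = 0.254 × 1.523 × 1.120 = 0.4333
σ²_T = Σσ²ᵢ + 2·Σσ_ij = 4.6597 + 2 × 1.2281 = 7.1159
α = (3/2)·(1 − 4.6597/7.1159) = 0.52

α = 0.52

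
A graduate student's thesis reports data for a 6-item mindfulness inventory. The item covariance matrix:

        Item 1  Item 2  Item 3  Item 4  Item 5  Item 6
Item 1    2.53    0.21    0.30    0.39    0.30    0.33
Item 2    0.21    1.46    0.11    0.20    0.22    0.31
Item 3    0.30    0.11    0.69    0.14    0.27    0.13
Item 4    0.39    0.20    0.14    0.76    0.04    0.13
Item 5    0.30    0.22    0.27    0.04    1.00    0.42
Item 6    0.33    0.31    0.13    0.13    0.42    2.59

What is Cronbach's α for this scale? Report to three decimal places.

Cronbach's α = 0.524

sum of item variances = 2.53 + 1.46 + 0.69 + 0.76 + 1.00 + 2.59 = 9.03
Sum of off-diagonal covariances = 3.50
σ²_total = 9.03 + 2 × 3.50 = 16.03
α = (k/(k−1))·(1 − sum of item variances/σ²_total) = (6/5)·(1 − 9.03/16.03) = 0.524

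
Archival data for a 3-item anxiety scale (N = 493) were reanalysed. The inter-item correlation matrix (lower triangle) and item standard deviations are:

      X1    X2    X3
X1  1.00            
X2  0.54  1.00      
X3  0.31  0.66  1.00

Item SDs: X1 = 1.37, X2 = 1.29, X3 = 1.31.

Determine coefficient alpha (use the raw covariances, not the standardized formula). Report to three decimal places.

Σσ²ᵢ = 1.37² + 1.29² + 1.31² = 5.2571
Covariances σ_ij = r_ij · s_i · s_j:
  σ(X1,X2) = 0.54 × 1.37 × 1.29 = 0.9543
  σ(X1,X3) = 0.31 × 1.37 × 1.31 = 0.5564
  σ(X2,X3) = 0.66 × 1.29 × 1.31 = 1.1153
σ²_T = Σσ²ᵢ + 2·Σσ_ij = 5.2571 + 2 × 2.6260 = 10.5091
α = (3/2)·(1 − 5.2571/10.5091) = 0.750

α = 0.750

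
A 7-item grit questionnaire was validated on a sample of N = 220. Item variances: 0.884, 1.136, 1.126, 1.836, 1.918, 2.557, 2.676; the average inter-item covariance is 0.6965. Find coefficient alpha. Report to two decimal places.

α = 0.82

ΣVar(i) = 0.884 + 1.136 + 1.126 + 1.836 + 1.918 + 2.557 + 2.676 = 12.133
Sum of the 21 distinct covariances = 21 × 0.6965 = 14.6265
Var(T) = ΣVar(i) + 2·Σcov = 12.133 + 2 × 14.6265 = 41.3860
α = (7/6)·(1 − 12.133/41.3860) = 0.82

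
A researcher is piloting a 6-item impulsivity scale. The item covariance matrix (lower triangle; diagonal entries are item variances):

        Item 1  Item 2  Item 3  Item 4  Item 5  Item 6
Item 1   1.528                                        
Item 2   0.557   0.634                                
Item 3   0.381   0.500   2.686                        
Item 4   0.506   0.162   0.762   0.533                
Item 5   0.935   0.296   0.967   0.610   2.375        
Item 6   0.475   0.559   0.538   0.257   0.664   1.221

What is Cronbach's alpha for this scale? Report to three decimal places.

Cronbach's alpha = 0.774

ΣVar(i) = 1.528 + 0.634 + 2.686 + 0.533 + 2.375 + 1.221 = 8.977
Sum of off-diagonal covariances = 8.169
σ²_T = 8.977 + 2 × 8.169 = 25.315
α = (k/(k−1))·(1 − ΣVar(i)/σ²_T) = (6/5)·(1 − 8.977/25.315) = 0.774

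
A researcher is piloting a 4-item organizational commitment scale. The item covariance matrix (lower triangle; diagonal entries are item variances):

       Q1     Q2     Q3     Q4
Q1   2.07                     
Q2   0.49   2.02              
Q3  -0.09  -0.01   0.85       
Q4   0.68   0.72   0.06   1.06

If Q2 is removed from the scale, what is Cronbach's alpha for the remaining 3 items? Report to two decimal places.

Cronbach's alpha = 0.37

Remaining items: Q1, Q3, Q4 (k = 3).
Σσ²ᵢ = 2.07 + 0.85 + 1.06 = 3.98
σ²_T = 3.98 + 2 × 0.65 = 5.28
α (item deleted) = (3/2)·(1 − 3.98/5.28) = 0.37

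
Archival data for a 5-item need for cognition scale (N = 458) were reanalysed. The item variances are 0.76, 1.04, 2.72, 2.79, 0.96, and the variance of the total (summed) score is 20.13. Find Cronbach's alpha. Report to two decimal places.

Cronbach's alpha = 0.74

sum of item variances = 0.76 + 1.04 + 2.72 + 2.79 + 0.96 = 8.27
α = (k/(k−1))·(1 − sum of item variances/σ²_total) = (5/4)·(1 − 8.27/20.13) = 0.74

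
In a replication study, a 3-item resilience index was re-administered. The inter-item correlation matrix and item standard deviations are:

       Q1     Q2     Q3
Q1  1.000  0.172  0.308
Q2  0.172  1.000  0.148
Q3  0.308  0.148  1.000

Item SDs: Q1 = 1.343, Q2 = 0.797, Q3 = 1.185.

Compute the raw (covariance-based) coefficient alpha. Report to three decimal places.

coefficient alpha = 0.446

Σσ²ᵢ = 1.343² + 0.797² + 1.185² = 3.8431
Covariances σ_ij = r_ij · s_i · s_j:
  σ(Q1,Q2) = 0.172 × 1.343 × 0.797 = 0.1841
  σ(Q1,Q3) = 0.308 × 1.343 × 1.185 = 0.4902
  σ(Q2,Q3) = 0.148 × 0.797 × 1.185 = 0.1398
σ²_T = Σσ²ᵢ + 2·Σσ_ij = 3.8431 + 2 × 0.8141 = 5.4713
α = (3/2)·(1 − 3.8431/5.4713) = 0.446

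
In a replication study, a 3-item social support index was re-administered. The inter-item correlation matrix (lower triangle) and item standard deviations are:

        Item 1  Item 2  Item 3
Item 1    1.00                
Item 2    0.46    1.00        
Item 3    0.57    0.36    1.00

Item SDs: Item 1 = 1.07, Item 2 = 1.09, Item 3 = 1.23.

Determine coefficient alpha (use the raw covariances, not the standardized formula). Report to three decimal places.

Σσ²ᵢ = 1.07² + 1.09² + 1.23² = 3.8459
Covariances σ_ij = r_ij · s_i · s_j:
  σ(Item 1,Item 2) = 0.46 × 1.07 × 1.09 = 0.5365
  σ(Item 1,Item 3) = 0.57 × 1.07 × 1.23 = 0.7502
  σ(Item 2,Item 3) = 0.36 × 1.09 × 1.23 = 0.4827
σ²_T = Σσ²ᵢ + 2·Σσ_ij = 3.8459 + 2 × 1.7694 = 7.3847
α = (3/2)·(1 − 3.8459/7.3847) = 0.719

α = 0.719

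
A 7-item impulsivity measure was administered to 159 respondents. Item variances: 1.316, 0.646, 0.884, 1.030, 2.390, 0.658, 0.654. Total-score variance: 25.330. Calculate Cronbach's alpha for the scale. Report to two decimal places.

α = 0.82

Σσ²ᵢ = 1.316 + 0.646 + 0.884 + 1.030 + 2.390 + 0.658 + 0.654 = 7.578
α = (k/(k−1))·(1 − Σσ²ᵢ/σ²_total) = (7/6)·(1 − 7.578/25.330) = 0.82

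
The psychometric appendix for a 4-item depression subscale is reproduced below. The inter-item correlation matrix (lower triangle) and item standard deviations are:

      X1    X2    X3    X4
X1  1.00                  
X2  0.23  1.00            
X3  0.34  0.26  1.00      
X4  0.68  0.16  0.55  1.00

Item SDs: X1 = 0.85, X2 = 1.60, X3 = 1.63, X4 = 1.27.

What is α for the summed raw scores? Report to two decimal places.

Σσ²ᵢ = 0.85² + 1.60² + 1.63² + 1.27² = 7.5523
Covariances σ_ij = r_ij · s_i · s_j:
  σ(X1,X2) = 0.23 × 0.85 × 1.60 = 0.3128
  σ(X1,X3) = 0.34 × 0.85 × 1.63 = 0.4711
  σ(X1,X4) = 0.68 × 0.85 × 1.27 = 0.7341
  σ(X2,X3) = 0.26 × 1.60 × 1.63 = 0.6781
  σ(X2,X4) = 0.16 × 1.60 × 1.27 = 0.3251
  σ(X3,X4) = 0.55 × 1.63 × 1.27 = 1.1386
σ²_T = Σσ²ᵢ + 2·Σσ_ij = 7.5523 + 2 × 3.6598 = 14.8719
α = (4/3)·(1 − 7.5523/14.8719) = 0.66

α = 0.66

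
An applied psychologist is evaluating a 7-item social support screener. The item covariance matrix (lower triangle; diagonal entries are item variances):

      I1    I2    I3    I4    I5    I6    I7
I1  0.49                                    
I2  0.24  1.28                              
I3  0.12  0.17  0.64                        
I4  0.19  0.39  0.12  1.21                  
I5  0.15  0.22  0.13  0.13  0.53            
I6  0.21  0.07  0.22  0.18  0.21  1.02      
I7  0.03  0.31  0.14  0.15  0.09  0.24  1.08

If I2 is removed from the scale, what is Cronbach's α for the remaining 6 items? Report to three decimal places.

Remaining items: I1, I3, I4, I5, I6, I7 (k = 6).
Σσ²ᵢ = 0.49 + 0.64 + 1.21 + 0.53 + 1.02 + 1.08 = 4.97
σ²_T = 4.97 + 2 × 2.31 = 9.59
α (item deleted) = (6/5)·(1 − 4.97/9.59) = 0.578

Cronbach's α = 0.578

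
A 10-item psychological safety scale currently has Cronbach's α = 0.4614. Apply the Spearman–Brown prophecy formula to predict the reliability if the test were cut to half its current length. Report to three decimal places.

Length factor m = 1/2
α' = m·α / (1 − (1−m)·α)
   = 1/2 × 0.4614 / (1 − (1 − 1/2) × 0.4614)
   = 0.2307 / 0.7693 = 0.300

predicted reliability = 0.300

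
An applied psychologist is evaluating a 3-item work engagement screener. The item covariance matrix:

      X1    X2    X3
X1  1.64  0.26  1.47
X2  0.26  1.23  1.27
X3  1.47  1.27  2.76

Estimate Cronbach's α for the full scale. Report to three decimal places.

ΣVar(i) = 1.64 + 1.23 + 2.76 = 5.63
Sum of the distinct covariances = 3.00
σ²_T = 5.63 + 2 × 3.00 = 11.63
α = (k/(k−1))·(1 − ΣVar(i)/σ²_T) = (3/2)·(1 − 5.63/11.63) = 0.774

Cronbach's α = 0.774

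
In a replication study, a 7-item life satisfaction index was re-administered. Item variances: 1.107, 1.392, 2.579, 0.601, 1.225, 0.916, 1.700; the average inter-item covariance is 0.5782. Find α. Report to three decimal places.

Σσᵢ² = 1.107 + 1.392 + 2.579 + 0.601 + 1.225 + 0.916 + 1.700 = 9.520
Sum of the 21 distinct covariances = 21 × 0.5782 = 12.1422
Var(T) = Σσᵢ² + 2·Σcov = 9.520 + 2 × 12.1422 = 33.8044
α = (7/6)·(1 − 9.520/33.8044) = 0.838

α = 0.838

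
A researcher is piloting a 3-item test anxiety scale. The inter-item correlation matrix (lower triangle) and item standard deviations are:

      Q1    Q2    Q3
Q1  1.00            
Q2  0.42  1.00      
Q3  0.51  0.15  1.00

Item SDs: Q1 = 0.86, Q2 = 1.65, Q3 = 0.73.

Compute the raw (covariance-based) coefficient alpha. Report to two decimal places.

coefficient alpha = 0.53

Σσ²ᵢ = 0.86² + 1.65² + 0.73² = 3.9950
Covariances σ_ij = r_ij · s_i · s_j:
  σ(Q1,Q2) = 0.42 × 0.86 × 1.65 = 0.5960
  σ(Q1,Q3) = 0.51 × 0.86 × 0.73 = 0.3202
  σ(Q2,Q3) = 0.15 × 1.65 × 0.73 = 0.1807
σ²_T = Σσ²ᵢ + 2·Σσ_ij = 3.9950 + 2 × 1.0969 = 6.1888
α = (3/2)·(1 − 3.9950/6.1888) = 0.53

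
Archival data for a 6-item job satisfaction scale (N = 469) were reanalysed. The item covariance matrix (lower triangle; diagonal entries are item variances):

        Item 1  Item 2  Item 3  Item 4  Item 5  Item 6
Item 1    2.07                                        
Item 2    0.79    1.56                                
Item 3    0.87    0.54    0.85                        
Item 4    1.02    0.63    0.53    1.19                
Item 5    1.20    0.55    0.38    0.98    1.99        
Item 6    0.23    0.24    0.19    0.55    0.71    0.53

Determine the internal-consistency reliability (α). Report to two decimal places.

α = 0.84

ΣVar(i) = 2.07 + 1.56 + 0.85 + 1.19 + 1.99 + 0.53 = 8.19
Sum of off-diagonal covariances = 9.41
σ²_T = 8.19 + 2 × 9.41 = 27.01
α = (k/(k−1))·(1 − ΣVar(i)/σ²_T) = (6/5)·(1 − 8.19/27.01) = 0.84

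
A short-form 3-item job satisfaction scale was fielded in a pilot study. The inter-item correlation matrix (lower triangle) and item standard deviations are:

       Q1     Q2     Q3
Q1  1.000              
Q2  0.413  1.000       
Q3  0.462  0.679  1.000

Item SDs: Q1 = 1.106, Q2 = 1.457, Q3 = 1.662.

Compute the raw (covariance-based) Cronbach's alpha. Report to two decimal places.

Cronbach's alpha = 0.76

Σσ²ᵢ = 1.106² + 1.457² + 1.662² = 6.1083
Covariances σ_ij = r_ij · s_i · s_j:
  σ(Q1,Q2) = 0.413 × 1.106 × 1.457 = 0.6655
  σ(Q1,Q3) = 0.462 × 1.106 × 1.662 = 0.8492
  σ(Q2,Q3) = 0.679 × 1.457 × 1.662 = 1.6442
σ²_T = Σσ²ᵢ + 2·Σσ_ij = 6.1083 + 2 × 3.1589 = 12.4261
α = (3/2)·(1 − 6.1083/12.4261) = 0.76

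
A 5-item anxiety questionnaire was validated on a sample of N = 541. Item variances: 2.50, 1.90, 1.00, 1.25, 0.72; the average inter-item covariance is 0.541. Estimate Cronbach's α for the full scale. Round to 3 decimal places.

Cronbach's α = 0.744

Σσ²ᵢ = 2.50 + 1.90 + 1.00 + 1.25 + 0.72 = 7.37
Sum of the 10 distinct covariances = 10 × 0.541 = 5.410
σ²_T = Σσ²ᵢ + 2·Σcov = 7.37 + 2 × 5.410 = 18.190
α = (5/4)·(1 − 7.37/18.190) = 0.744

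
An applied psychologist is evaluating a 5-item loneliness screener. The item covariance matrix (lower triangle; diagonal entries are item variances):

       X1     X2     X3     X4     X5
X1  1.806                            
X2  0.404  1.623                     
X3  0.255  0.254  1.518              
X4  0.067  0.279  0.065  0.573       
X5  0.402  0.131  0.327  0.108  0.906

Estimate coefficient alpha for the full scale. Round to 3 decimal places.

α = 0.520

sum of item variances = 1.806 + 1.623 + 1.518 + 0.573 + 0.906 = 6.426
Sum of the distinct covariances = 2.292
σ²_total = 6.426 + 2 × 2.292 = 11.010
α = (k/(k−1))·(1 − sum of item variances/σ²_total) = (5/4)·(1 − 6.426/11.010) = 0.520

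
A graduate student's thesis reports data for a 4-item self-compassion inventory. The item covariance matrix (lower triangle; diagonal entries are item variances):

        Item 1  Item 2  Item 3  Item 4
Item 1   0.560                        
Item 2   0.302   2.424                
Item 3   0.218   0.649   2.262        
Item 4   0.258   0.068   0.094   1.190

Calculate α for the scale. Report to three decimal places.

sum of item variances = 0.560 + 2.424 + 2.262 + 1.190 = 6.436
Σ_{i<j} σ_ij = 1.589
σ²_total = 6.436 + 2 × 1.589 = 9.614
α = (k/(k−1))·(1 − sum of item variances/σ²_total) = (4/3)·(1 − 6.436/9.614) = 0.441

α = 0.441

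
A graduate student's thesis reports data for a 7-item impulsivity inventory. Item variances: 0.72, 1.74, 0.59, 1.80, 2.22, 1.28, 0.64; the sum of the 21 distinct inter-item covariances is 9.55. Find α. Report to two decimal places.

α = 0.79

Σσ²ᵢ = 0.72 + 1.74 + 0.59 + 1.80 + 2.22 + 1.28 + 0.64 = 8.99
Sum of distinct covariances = 9.55
Var(T) = Σσ²ᵢ + 2·Σcov = 8.99 + 2 × 9.55 = 28.09
α = (7/6)·(1 − 8.99/28.09) = 0.79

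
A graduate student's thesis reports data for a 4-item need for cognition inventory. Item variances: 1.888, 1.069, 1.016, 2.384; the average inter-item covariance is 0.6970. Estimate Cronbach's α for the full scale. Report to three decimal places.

Σσᵢ² = 1.888 + 1.069 + 1.016 + 2.384 = 6.357
Sum of the 6 distinct covariances = 6 × 0.6970 = 4.1820
σ²_T = Σσᵢ² + 2·Σcov = 6.357 + 2 × 4.1820 = 14.7210
α = (4/3)·(1 − 6.357/14.7210) = 0.758

α = 0.758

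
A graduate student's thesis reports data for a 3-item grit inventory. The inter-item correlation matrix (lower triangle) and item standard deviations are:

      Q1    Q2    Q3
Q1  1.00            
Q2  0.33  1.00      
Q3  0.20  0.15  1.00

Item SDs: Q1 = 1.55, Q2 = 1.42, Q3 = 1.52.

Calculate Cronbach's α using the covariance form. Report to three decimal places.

Σσ²ᵢ = 1.55² + 1.42² + 1.52² = 6.7293
Covariances σ_ij = r_ij · s_i · s_j:
  σ(Q1,Q2) = 0.33 × 1.55 × 1.42 = 0.7263
  σ(Q1,Q3) = 0.20 × 1.55 × 1.52 = 0.4712
  σ(Q2,Q3) = 0.15 × 1.42 × 1.52 = 0.3238
σ²_T = Σσ²ᵢ + 2·Σσ_ij = 6.7293 + 2 × 1.5213 = 9.7719
α = (3/2)·(1 − 6.7293/9.7719) = 0.467

Cronbach's α = 0.467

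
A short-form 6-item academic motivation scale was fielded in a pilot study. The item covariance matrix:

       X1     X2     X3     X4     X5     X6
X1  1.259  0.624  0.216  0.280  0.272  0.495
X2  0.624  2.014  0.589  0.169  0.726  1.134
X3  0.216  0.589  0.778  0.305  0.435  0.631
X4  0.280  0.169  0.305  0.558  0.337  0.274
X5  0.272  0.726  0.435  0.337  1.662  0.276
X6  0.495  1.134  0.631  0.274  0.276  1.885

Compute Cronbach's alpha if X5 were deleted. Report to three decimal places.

Remaining items: X1, X2, X3, X4, X6 (k = 5).
ΣVar(i) = 1.259 + 2.014 + 0.778 + 0.558 + 1.885 = 6.494
total variance = 6.494 + 2 × 4.717 = 15.928
α (item deleted) = (5/4)·(1 − 6.494/15.928) = 0.740

α = 0.740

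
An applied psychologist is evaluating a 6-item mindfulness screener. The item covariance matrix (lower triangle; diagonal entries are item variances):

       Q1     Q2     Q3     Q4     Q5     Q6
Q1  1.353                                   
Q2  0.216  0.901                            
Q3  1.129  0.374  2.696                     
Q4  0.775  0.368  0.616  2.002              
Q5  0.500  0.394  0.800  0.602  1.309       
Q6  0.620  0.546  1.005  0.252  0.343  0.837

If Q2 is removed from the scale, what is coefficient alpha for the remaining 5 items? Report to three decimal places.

α = 0.773

Remaining items: Q1, Q3, Q4, Q5, Q6 (k = 5).
sum of item variances = 1.353 + 2.696 + 2.002 + 1.309 + 0.837 = 8.197
σ²_total = 8.197 + 2 × 6.642 = 21.481
α (item deleted) = (5/4)·(1 − 8.197/21.481) = 0.773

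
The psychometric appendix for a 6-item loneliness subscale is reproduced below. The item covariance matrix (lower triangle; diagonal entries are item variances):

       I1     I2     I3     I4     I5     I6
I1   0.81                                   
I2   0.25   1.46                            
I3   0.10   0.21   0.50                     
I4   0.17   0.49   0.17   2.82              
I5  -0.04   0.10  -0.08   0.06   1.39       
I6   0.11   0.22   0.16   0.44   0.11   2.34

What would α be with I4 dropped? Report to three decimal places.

Remaining items: I1, I2, I3, I5, I6 (k = 5).
Σσ²ᵢ = 0.81 + 1.46 + 0.50 + 1.39 + 2.34 = 6.50
σ²_total = 6.50 + 2 × 1.14 = 8.78
α (item deleted) = (5/4)·(1 − 6.50/8.78) = 0.325

α = 0.325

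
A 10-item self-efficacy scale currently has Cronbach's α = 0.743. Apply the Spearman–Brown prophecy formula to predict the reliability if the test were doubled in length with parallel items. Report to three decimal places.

predicted reliability = 0.853

Length factor m = 2
α' = m·α / (1 + (m−1)·α)
   = 2 × 0.743 / (1 + (2 − 1) × 0.743)
   = 1.4860 / 1.7430 = 0.853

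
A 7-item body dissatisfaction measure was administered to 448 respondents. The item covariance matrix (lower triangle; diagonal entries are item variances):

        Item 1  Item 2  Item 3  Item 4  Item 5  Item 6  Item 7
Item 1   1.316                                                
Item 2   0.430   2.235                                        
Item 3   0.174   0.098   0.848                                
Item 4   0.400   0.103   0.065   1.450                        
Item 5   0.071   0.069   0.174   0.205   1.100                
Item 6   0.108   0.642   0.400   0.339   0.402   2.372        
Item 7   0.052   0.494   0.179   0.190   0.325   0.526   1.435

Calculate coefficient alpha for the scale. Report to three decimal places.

coefficient alpha = 0.587

ΣVar(i) = 1.316 + 2.235 + 0.848 + 1.450 + 1.100 + 2.372 + 1.435 = 10.756
Sum of the distinct covariances = 5.446
total variance = 10.756 + 2 × 5.446 = 21.648
α = (k/(k−1))·(1 − ΣVar(i)/total variance) = (7/6)·(1 − 10.756/21.648) = 0.587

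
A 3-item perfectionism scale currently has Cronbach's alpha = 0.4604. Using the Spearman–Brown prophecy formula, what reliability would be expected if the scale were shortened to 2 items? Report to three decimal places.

predicted reliability = 0.363

Length factor m = 2/3 = 0.6667
α' = m·α / (1 − (1−m)·α)
   = 2/3 × 0.4604 / (1 − (1 − 2/3) × 0.4604)
   = 0.3069 / 0.8465 = 0.363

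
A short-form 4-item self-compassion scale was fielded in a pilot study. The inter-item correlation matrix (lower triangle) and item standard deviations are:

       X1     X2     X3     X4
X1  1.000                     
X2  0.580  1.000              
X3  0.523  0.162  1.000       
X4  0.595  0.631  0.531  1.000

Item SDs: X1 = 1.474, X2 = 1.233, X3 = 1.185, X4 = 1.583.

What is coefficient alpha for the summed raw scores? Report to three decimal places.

Σσ²ᵢ = 1.474² + 1.233² + 1.185² + 1.583² = 7.6031
Covariances σ_ij = r_ij · s_i · s_j:
  σ(X1,X2) = 0.580 × 1.474 × 1.233 = 1.0541
  σ(X1,X3) = 0.523 × 1.474 × 1.185 = 0.9135
  σ(X1,X4) = 0.595 × 1.474 × 1.583 = 1.3883
  σ(X2,X3) = 0.162 × 1.233 × 1.185 = 0.2367
  σ(X2,X4) = 0.631 × 1.233 × 1.583 = 1.2316
  σ(X3,X4) = 0.531 × 1.185 × 1.583 = 0.9961
σ²_T = Σσ²ᵢ + 2·Σσ_ij = 7.6031 + 2 × 5.8203 = 19.2437
α = (4/3)·(1 − 7.6031/19.2437) = 0.807

α = 0.807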